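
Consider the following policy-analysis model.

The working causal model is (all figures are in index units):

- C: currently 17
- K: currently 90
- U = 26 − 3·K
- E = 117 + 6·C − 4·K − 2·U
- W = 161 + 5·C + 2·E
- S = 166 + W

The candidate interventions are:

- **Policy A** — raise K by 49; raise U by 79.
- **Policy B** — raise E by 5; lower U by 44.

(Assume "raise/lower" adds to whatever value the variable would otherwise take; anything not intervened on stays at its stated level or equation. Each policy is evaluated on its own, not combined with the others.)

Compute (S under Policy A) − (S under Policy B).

Policy A (K + 49, U + 79):
  C = 17
  K = 90 + 49 = 139
  U = 26 − 3·139 (+79 from intervention) = -312
  E = 117 + 6·17 − 4·139 − 2·(-312) = 287
  W = 161 + 5·17 + 2·287 = 820
  S = 166 + 820 = 986
Policy B (E + 5, U − 44):
  C = 17
  K = 90
  U = 26 − 3·90 (−44 from intervention) = -288
  E = 117 + 6·17 − 4·90 − 2·(-288) (+5 from intervention) = 440
  W = 161 + 5·17 + 2·440 = 1126
  S = 166 + 1126 = 1292
S: 986 − 1292 = -306

-306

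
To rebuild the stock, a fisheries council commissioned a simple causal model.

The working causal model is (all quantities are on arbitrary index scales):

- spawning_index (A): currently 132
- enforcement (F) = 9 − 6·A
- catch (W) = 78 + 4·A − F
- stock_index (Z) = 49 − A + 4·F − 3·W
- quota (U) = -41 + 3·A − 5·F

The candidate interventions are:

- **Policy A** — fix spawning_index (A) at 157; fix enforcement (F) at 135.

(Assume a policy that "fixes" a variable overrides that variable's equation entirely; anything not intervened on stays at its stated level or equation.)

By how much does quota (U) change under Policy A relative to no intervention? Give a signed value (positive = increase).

Baseline:
  A = 132
  F = 9 − 6·132 = -783
  U = -41 + 3·132 − 5·(-783) = 4270
Policy A (A := 157, F := 135):
  A = 157
  F = 135
  U = -41 + 3·157 − 5·135 = -245
Change in U: -245 − 4270 = -4515

-4515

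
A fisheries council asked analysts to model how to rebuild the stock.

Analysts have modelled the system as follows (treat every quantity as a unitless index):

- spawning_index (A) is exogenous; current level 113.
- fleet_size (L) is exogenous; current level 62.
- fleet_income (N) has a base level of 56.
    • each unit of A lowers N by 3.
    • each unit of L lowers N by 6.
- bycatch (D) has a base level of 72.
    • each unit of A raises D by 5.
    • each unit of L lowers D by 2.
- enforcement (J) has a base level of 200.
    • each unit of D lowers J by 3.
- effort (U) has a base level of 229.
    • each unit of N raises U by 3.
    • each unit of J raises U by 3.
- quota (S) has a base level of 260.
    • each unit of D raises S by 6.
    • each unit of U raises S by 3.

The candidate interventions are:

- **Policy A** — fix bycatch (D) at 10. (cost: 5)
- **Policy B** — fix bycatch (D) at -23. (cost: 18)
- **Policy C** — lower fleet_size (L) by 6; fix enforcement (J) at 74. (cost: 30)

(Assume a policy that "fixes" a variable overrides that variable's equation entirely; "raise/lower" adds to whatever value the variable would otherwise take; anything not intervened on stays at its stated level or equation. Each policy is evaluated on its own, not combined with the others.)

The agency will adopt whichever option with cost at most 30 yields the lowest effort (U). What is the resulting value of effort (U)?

Policy A (D := 10):
  A = 113
  L = 62
  N = 56 − 3·113 − 6·62 = -655
  D = 10
  J = 200 − 3·10 = 170
  U = 229 + 3·(-655) + 3·170 = -1226
Policy B (D := -23):
  A = 113
  L = 62
  N = 56 − 3·113 − 6·62 = -655
  D = -23
  J = 200 − 3·(-23) = 269
  U = 229 + 3·(-655) + 3·269 = -929
Policy C (L − 6, J := 74):
  A = 113
  L = 62 − 6 = 56
  N = 56 − 3·113 − 6·56 = -619
  D = 72 + 5·113 − 2·56 = 525
  J = 74
  U = 229 + 3·(-619) + 3·74 = -1406
Comparing — Policy A: U=-1226, Policy B: U=-929, Policy C: U=-1406. Lowest is -1406 (Policy C).

-1406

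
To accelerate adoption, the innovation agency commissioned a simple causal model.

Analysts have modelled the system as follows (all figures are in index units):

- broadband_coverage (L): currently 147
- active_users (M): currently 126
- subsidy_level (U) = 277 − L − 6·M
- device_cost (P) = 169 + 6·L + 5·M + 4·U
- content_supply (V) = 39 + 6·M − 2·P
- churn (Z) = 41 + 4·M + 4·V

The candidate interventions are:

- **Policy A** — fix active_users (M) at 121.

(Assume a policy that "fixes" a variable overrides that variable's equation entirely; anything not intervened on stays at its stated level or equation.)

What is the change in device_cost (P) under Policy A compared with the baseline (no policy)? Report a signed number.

Baseline:
  L = 147
  M = 126
  U = 277 − 147 − 6·126 = -626
  P = 169 + 6·147 + 5·126 + 4·(-626) = -823
Policy A (M := 121):
  L = 147
  M = 121
  U = 277 − 147 − 6·121 = -596
  P = 169 + 6·147 + 5·121 + 4·(-596) = -728
Change in P: -728 − (-823) = 95

95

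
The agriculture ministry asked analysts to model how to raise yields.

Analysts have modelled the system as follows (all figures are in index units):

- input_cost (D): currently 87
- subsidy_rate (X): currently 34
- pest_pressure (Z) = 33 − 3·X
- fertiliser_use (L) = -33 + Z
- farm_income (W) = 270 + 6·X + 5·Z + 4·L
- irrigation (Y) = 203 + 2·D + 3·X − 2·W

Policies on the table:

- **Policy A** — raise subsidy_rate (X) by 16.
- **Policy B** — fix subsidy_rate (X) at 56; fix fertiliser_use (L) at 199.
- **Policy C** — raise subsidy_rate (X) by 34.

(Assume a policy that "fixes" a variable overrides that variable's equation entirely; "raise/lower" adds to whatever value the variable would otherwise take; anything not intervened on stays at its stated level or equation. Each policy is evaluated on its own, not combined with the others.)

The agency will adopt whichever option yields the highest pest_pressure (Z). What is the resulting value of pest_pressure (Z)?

-117

Policy A (X + 16):
  X = 34 + 16 = 50
  Z = 33 − 3·50 = -117
Policy B (X := 56, L := 199):
  X = 56
  Z = 33 − 3·56 = -135
Policy C (X + 34):
  X = 34 + 34 = 68
  Z = 33 − 3·68 = -171
Comparing — Policy A: Z=-117, Policy B: Z=-135, Policy C: Z=-171. Highest is -117 (Policy A).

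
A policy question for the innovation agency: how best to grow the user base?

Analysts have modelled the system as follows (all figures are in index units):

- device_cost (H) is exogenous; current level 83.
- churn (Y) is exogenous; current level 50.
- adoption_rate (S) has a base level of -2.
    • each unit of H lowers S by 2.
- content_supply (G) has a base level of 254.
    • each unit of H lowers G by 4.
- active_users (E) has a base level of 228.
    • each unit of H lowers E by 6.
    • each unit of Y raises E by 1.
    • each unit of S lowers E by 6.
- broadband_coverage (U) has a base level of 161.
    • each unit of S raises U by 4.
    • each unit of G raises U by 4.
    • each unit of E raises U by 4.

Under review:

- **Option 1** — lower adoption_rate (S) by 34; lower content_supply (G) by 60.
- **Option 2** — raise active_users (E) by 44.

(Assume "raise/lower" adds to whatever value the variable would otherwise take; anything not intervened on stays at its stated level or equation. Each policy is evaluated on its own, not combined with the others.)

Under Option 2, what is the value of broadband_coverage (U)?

Option 2 (E + 44):
  H = 83
  Y = 50
  S = -2 − 2·83 = -168
  G = 254 − 4·83 = -78
  E = 228 − 6·83 + 50 − 6·(-168) (+44 from intervention) = 832
  U = 161 + 4·(-168) + 4·(-78) + 4·832 = 2505

2505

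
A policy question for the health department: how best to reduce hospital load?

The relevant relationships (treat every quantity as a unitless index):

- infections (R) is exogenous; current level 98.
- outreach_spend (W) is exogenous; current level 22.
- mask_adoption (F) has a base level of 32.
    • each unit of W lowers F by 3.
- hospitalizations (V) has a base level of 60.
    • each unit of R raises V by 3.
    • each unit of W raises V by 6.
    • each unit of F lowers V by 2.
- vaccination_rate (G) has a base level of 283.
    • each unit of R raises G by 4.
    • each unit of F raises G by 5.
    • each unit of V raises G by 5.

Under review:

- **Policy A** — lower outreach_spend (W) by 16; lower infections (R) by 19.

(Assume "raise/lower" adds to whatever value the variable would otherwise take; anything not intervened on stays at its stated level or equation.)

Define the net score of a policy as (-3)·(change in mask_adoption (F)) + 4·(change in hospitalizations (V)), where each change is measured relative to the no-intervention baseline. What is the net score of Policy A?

Baseline:
  R = 98
  W = 22
  F = 32 − 3·22 = -34
  V = 60 + 3·98 + 6·22 − 2·(-34) = 554
Policy A (W − 16, R − 19):
  R = 98 − 19 = 79
  W = 22 − 16 = 6
  F = 32 − 3·6 = 14
  V = 60 + 3·79 + 6·6 − 2·14 = 305
ΔF = 14 − (-34) = 48; ΔV = 305 − 554 = -249
Score = (-3)·48 + 4·(-249) = -1140

-1140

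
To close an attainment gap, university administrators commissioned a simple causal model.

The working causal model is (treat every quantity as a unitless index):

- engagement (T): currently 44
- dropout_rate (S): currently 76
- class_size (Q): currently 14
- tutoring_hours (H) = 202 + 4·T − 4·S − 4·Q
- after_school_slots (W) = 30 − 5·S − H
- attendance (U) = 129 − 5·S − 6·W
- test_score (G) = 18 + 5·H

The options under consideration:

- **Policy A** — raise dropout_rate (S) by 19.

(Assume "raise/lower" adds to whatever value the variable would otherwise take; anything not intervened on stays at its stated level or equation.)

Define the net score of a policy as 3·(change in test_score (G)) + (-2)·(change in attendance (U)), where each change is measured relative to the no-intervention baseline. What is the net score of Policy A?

Baseline:
  T = 44
  S = 76
  Q = 14
  H = 202 + 4·44 − 4·76 − 4·14 = 18
  W = 30 − 5·76 − 18 = -368
  U = 129 − 5·76 − 6·(-368) = 1957
  G = 18 + 5·18 = 108
Policy A (S + 19):
  T = 44
  S = 76 + 19 = 95
  Q = 14
  H = 202 + 4·44 − 4·95 − 4·14 = -58
  W = 30 − 5·95 − (-58) = -387
  U = 129 − 5·95 − 6·(-387) = 1976
  G = 18 + 5·(-58) = -272
ΔG = -272 − 108 = -380; ΔU = 1976 − 1957 = 19
Score = 3·(-380) + (-2)·19 = -1178

-1178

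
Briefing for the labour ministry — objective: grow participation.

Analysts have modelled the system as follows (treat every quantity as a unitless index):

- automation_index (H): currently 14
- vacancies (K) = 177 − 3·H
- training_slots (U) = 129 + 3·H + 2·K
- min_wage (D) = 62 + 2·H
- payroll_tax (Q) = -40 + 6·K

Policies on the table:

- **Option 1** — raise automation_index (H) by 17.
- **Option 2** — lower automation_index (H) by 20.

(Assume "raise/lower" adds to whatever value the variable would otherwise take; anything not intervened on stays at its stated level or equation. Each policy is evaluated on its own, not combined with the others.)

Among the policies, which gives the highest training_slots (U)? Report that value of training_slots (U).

Option 1 (H + 17):
  H = 14 + 17 = 31
  K = 177 − 3·31 = 84
  U = 129 + 3·31 + 2·84 = 390
Option 2 (H − 20):
  H = 14 − 20 = -6
  K = 177 − 3·(-6) = 195
  U = 129 + 3·(-6) + 2·195 = 501
Comparing — Option 1: U=390, Option 2: U=501. Highest is 501 (Option 2).

501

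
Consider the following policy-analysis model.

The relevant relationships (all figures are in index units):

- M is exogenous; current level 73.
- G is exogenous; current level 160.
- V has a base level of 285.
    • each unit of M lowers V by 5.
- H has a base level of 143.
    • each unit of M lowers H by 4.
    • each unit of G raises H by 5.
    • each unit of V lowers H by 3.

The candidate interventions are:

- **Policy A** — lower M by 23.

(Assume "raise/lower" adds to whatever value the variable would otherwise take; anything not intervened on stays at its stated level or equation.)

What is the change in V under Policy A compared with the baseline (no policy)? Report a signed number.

Baseline:
  M = 73
  V = 285 − 5·73 = -80
Policy A (M − 23):
  M = 73 − 23 = 50
  V = 285 − 5·50 = 35
Change in V: 35 − (-80) = 115

115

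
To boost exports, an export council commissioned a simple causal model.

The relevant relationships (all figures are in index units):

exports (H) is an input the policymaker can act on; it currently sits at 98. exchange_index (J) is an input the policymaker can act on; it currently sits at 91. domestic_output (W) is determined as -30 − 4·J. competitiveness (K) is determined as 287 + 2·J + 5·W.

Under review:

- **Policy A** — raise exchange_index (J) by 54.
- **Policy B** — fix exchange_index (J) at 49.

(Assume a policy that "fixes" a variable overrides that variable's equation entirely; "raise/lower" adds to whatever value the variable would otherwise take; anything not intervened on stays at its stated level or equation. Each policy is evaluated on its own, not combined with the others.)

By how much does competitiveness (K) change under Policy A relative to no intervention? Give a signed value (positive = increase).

Baseline:
  J = 91
  W = -30 − 4·91 = -394
  K = 287 + 2·91 + 5·(-394) = -1501
Policy A (J + 54):
  J = 91 + 54 = 145
  W = -30 − 4·145 = -610
  K = 287 + 2·145 + 5·(-610) = -2473
Change in K: -2473 − (-1501) = -972

-972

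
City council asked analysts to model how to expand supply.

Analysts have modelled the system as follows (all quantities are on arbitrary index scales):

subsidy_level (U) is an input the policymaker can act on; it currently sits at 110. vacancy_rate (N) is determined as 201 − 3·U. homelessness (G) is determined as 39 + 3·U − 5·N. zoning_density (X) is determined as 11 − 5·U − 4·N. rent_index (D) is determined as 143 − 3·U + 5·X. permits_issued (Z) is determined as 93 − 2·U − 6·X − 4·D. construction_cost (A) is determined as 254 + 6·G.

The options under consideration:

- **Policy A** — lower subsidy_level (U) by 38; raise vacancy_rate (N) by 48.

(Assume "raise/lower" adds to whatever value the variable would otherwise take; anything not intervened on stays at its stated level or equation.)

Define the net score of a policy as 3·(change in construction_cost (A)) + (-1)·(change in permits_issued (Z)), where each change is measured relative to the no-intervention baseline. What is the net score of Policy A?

-28160

Baseline:
  U = 110
  N = 201 − 3·110 = -129
  G = 39 + 3·110 − 5·(-129) = 1014
  X = 11 − 5·110 − 4·(-129) = -23
  D = 143 − 3·110 + 5·(-23) = -302
  Z = 93 − 2·110 − 6·(-23) − 4·(-302) = 1219
  A = 254 + 6·1014 = 6338
Policy A (U − 38, N + 48):
  U = 110 − 38 = 72
  N = 201 − 3·72 (+48 from intervention) = 33
  G = 39 + 3·72 − 5·33 = 90
  X = 11 − 5·72 − 4·33 = -481
  D = 143 − 3·72 + 5·(-481) = -2478
  Z = 93 − 2·72 − 6·(-481) − 4·(-2478) = 12747
  A = 254 + 6·90 = 794
ΔA = 794 − 6338 = -5544; ΔZ = 12747 − 1219 = 11528
Score = 3·(-5544) + (-1)·11528 = -28160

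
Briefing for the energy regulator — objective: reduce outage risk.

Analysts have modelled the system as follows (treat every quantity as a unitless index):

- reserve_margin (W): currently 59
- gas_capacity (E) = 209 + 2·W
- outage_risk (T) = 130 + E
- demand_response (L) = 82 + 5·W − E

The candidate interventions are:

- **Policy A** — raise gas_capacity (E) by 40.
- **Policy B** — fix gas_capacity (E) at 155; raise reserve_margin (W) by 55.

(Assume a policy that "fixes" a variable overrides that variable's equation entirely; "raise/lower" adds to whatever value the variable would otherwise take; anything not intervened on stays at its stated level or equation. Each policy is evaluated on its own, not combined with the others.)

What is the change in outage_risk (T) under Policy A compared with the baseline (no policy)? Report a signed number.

Baseline:
  W = 59
  E = 209 + 2·59 = 327
  T = 130 + 327 = 457
Policy A (E + 40):
  W = 59
  E = 209 + 2·59 (+40 from intervention) = 367
  T = 130 + 367 = 497
Change in T: 497 − 457 = 40

40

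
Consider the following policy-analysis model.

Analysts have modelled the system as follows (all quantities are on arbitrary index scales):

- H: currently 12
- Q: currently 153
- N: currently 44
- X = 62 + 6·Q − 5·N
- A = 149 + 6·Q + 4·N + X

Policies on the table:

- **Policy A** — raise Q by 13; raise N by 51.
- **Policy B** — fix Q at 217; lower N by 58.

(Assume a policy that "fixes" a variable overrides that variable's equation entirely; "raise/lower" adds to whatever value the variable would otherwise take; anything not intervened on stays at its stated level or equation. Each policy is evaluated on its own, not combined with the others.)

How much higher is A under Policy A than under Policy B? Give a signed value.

Policy A (Q + 13, N + 51):
  Q = 153 + 13 = 166
  N = 44 + 51 = 95
  X = 62 + 6·166 − 5·95 = 583
  A = 149 + 6·166 + 4·95 + 583 = 2108
Policy B (Q := 217, N − 58):
  Q = 217
  N = 44 − 58 = -14
  X = 62 + 6·217 − 5·(-14) = 1434
  A = 149 + 6·217 + 4·(-14) + 1434 = 2829
A: 2108 − 2829 = -721

-721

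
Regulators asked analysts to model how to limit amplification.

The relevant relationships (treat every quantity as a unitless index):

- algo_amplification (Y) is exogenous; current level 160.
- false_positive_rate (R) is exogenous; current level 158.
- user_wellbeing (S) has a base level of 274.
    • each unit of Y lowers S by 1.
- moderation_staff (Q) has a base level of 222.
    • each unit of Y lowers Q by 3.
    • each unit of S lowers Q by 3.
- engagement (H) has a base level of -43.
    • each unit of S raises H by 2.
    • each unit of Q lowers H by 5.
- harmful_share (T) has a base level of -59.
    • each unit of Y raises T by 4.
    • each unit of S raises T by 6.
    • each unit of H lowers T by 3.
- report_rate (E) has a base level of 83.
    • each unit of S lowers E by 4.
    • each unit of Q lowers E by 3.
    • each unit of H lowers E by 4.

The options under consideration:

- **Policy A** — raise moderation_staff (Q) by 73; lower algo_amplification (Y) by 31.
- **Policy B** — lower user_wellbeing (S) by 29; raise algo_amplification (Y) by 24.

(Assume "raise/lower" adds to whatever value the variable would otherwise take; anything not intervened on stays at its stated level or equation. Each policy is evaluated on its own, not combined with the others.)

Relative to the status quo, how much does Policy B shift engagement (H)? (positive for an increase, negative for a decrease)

Baseline:
  Y = 160
  S = 274 − 160 = 114
  Q = 222 − 3·160 − 3·114 = -600
  H = -43 + 2·114 − 5·(-600) = 3185
Policy B (S − 29, Y + 24):
  Y = 160 + 24 = 184
  S = 274 − 184 (−29 from intervention) = 61
  Q = 222 − 3·184 − 3·61 = -513
  H = -43 + 2·61 − 5·(-513) = 2644
Change in H: 2644 − 3185 = -541

-541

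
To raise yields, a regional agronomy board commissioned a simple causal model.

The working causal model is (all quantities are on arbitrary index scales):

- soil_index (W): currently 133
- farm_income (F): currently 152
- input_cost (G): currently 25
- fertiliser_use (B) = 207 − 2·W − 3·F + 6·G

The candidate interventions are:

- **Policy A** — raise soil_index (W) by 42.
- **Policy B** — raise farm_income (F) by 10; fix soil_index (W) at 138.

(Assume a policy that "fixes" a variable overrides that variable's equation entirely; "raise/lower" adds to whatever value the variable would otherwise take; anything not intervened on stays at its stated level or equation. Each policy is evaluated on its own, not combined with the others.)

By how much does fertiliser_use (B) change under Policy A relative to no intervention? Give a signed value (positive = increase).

-84

Baseline:
  W = 133
  F = 152
  G = 25
  B = 207 − 2·133 − 3·152 + 6·25 = -365
Policy A (W + 42):
  W = 133 + 42 = 175
  F = 152
  G = 25
  B = 207 − 2·175 − 3·152 + 6·25 = -449
Change in B: -449 − (-365) = -84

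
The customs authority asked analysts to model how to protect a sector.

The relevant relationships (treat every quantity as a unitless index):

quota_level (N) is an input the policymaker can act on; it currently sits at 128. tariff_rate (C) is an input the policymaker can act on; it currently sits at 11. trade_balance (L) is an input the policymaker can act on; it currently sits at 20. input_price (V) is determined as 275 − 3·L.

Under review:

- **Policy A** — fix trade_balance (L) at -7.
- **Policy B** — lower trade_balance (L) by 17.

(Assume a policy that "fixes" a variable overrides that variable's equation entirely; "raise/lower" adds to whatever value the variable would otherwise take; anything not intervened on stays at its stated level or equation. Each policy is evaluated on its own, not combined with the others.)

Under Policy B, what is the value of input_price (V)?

Policy B (L − 17):
  L = 20 − 17 = 3
  V = 275 − 3·3 = 266

266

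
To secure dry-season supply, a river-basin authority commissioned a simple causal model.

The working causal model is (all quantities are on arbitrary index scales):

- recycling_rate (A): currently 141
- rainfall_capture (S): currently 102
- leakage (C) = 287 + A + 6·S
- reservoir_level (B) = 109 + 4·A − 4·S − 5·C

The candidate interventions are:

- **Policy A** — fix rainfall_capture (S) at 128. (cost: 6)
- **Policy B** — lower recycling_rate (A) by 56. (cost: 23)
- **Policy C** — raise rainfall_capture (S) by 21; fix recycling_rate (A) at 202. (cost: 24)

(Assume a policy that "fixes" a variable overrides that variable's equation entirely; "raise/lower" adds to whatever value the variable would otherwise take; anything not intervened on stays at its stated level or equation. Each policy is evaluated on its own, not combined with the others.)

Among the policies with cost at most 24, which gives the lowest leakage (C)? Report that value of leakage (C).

Policy A (S := 128):
  A = 141
  S = 128
  C = 287 + 141 + 6·128 = 1196
Policy B (A − 56):
  A = 141 − 56 = 85
  S = 102
  C = 287 + 85 + 6·102 = 984
Policy C (S + 21, A := 202):
  A = 202
  S = 102 + 21 = 123
  C = 287 + 202 + 6·123 = 1227
Comparing — Policy A: C=1196, Policy B: C=984, Policy C: C=1227. Lowest is 984 (Policy B).

984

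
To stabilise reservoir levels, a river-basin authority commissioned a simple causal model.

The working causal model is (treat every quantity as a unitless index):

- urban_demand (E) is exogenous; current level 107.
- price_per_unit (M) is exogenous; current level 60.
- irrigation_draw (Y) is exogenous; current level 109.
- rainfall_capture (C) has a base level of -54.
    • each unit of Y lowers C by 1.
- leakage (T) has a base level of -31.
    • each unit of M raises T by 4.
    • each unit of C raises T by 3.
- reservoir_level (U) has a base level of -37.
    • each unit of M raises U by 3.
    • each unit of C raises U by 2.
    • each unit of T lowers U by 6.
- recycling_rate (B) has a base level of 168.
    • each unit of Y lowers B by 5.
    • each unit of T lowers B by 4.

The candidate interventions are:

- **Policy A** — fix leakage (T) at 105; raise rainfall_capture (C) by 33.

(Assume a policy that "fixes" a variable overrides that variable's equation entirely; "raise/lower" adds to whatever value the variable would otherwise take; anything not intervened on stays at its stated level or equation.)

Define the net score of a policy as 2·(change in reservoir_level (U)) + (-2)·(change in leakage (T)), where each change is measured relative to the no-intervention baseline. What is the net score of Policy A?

-5258

Baseline:
  M = 60
  Y = 109
  C = -54 − 109 = -163
  T = -31 + 4·60 + 3·(-163) = -280
  U = -37 + 3·60 + 2·(-163) − 6·(-280) = 1497
Policy A (T := 105, C + 33):
  M = 60
  Y = 109
  C = -54 − 109 (+33 from intervention) = -130
  T = 105
  U = -37 + 3·60 + 2·(-130) − 6·105 = -747
ΔU = -747 − 1497 = -2244; ΔT = 105 − (-280) = 385
Score = 2·(-2244) + (-2)·385 = -5258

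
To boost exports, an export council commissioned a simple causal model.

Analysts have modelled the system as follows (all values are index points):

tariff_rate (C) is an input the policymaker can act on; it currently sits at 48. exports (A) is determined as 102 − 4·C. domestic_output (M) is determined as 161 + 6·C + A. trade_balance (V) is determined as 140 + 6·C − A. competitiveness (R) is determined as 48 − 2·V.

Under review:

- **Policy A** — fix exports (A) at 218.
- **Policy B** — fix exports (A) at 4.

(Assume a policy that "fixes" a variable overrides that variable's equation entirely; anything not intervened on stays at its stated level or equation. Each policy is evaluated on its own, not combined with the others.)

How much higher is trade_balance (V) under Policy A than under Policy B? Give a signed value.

Policy A (A := 218):
  C = 48
  A = 218
  V = 140 + 6·48 − 218 = 210
Policy B (A := 4):
  C = 48
  A = 4
  V = 140 + 6·48 − 4 = 424
V: 210 − 424 = -214

-214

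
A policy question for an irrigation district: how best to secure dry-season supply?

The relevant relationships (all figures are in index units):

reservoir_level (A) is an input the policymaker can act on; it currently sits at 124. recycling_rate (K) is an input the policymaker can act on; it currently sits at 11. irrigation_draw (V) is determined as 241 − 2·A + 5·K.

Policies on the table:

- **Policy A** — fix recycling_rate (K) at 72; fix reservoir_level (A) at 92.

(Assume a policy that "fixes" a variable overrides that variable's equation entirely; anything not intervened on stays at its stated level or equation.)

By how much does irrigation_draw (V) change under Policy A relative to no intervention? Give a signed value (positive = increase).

369

Baseline:
  A = 124
  K = 11
  V = 241 − 2·124 + 5·11 = 48
Policy A (K := 72, A := 92):
  A = 92
  K = 72
  V = 241 − 2·92 + 5·72 = 417
Change in V: 417 − 48 = 369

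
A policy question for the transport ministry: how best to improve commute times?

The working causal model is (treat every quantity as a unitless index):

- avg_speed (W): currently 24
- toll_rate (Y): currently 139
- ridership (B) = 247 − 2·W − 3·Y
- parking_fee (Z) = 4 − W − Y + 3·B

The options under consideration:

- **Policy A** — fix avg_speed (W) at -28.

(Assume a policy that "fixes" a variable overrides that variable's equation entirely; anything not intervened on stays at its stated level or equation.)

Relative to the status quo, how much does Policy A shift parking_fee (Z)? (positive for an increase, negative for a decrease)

Baseline:
  W = 24
  Y = 139
  B = 247 − 2·24 − 3·139 = -218
  Z = 4 − 24 − 139 + 3·(-218) = -813
Policy A (W := -28):
  W = -28
  Y = 139
  B = 247 − 2·(-28) − 3·139 = -114
  Z = 4 − (-28) − 139 + 3·(-114) = -449
Change in Z: -449 − (-813) = 364

364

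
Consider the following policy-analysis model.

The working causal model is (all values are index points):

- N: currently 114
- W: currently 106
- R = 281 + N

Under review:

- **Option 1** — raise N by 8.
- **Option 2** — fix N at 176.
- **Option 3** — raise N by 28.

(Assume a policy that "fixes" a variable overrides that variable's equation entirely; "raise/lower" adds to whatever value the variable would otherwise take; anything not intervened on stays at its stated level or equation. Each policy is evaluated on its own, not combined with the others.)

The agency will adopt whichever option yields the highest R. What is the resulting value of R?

457

Option 1 (N + 8):
  N = 114 + 8 = 122
  R = 281 + 122 = 403
Option 2 (N := 176):
  N = 176
  R = 281 + 176 = 457
Option 3 (N + 28):
  N = 114 + 28 = 142
  R = 281 + 142 = 423
Comparing — Option 1: R=403, Option 2: R=457, Option 3: R=423. Highest is 457 (Option 2).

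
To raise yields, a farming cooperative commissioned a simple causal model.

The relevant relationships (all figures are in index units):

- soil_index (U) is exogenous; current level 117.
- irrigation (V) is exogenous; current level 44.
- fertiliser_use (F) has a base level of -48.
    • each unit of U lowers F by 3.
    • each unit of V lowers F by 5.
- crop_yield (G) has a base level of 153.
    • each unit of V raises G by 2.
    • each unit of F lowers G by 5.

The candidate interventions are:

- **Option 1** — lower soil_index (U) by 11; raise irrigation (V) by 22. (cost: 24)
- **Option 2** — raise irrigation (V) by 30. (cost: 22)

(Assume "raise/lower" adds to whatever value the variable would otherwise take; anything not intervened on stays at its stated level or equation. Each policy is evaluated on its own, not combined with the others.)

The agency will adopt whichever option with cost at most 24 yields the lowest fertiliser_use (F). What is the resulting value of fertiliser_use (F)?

-769

Option 1 (U − 11, V + 22):
  U = 117 − 11 = 106
  V = 44 + 22 = 66
  F = -48 − 3·106 − 5·66 = -696
Option 2 (V + 30):
  U = 117
  V = 44 + 30 = 74
  F = -48 − 3·117 − 5·74 = -769
Comparing — Option 1: F=-696, Option 2: F=-769. Lowest is -769 (Option 2).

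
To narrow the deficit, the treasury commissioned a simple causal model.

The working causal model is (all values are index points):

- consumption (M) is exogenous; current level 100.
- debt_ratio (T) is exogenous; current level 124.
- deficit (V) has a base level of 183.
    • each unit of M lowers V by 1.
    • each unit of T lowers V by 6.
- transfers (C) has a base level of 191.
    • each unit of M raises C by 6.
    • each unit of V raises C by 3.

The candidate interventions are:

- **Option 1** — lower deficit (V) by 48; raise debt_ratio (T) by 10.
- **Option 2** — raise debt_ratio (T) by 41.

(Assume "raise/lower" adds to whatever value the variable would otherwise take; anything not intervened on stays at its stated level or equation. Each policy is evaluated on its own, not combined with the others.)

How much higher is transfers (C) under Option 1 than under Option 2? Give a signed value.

Option 1 (V − 48, T + 10):
  M = 100
  T = 124 + 10 = 134
  V = 183 − 100 − 6·134 (−48 from intervention) = -769
  C = 191 + 6·100 + 3·(-769) = -1516
Option 2 (T + 41):
  M = 100
  T = 124 + 41 = 165
  V = 183 − 100 − 6·165 = -907
  C = 191 + 6·100 + 3·(-907) = -1930
C: -1516 − (-1930) = 414

414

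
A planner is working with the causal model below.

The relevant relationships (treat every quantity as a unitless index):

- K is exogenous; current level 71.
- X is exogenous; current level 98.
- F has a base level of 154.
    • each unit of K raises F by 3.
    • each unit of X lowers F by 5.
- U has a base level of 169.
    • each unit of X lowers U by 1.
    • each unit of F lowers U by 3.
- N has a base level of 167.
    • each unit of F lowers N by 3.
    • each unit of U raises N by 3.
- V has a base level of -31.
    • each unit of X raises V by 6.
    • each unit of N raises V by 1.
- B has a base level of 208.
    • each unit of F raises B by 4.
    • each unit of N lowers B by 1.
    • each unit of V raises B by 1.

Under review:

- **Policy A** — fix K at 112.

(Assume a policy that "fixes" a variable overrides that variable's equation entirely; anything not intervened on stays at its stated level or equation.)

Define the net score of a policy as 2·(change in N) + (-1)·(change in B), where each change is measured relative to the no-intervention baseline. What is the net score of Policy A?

-3444

Baseline:
  K = 71
  X = 98
  F = 154 + 3·71 − 5·98 = -123
  U = 169 − 98 − 3·(-123) = 440
  N = 167 − 3·(-123) + 3·440 = 1856
  V = -31 + 6·98 + 1856 = 2413
  B = 208 + 4·(-123) − 1856 + 2413 = 273
Policy A (K := 112):
  K = 112
  X = 98
  F = 154 + 3·112 − 5·98 = 0
  U = 169 − 98 − 3·0 = 71
  N = 167 − 3·0 + 3·71 = 380
  V = -31 + 6·98 + 380 = 937
  B = 208 + 4·0 − 380 + 937 = 765
ΔN = 380 − 1856 = -1476; ΔB = 765 − 273 = 492
Score = 2·(-1476) + (-1)·492 = -3444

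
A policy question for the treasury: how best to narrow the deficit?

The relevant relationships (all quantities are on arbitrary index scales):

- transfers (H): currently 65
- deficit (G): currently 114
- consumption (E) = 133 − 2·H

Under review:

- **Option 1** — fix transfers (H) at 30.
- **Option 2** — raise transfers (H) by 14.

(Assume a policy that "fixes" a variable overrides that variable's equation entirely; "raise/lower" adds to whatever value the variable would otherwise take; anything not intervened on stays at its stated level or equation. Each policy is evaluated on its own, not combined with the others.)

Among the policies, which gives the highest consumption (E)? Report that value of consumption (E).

Option 1 (H := 30):
  H = 30
  E = 133 − 2·30 = 73
Option 2 (H + 14):
  H = 65 + 14 = 79
  E = 133 − 2·79 = -25
Comparing — Option 1: E=73, Option 2: E=-25. Highest is 73 (Option 1).

73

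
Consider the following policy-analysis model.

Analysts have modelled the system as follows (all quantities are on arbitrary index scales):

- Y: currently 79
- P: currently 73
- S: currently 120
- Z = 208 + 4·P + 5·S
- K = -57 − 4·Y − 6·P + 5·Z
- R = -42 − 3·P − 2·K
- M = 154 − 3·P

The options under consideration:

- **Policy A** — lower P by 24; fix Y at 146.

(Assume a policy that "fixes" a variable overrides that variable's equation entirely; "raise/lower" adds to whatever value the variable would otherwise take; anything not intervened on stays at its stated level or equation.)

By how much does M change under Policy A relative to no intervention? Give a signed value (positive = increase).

72

Baseline:
  P = 73
  M = 154 − 3·73 = -65
Policy A (P − 24, Y := 146):
  P = 73 − 24 = 49
  M = 154 − 3·49 = 7
Change in M: 7 − (-65) = 72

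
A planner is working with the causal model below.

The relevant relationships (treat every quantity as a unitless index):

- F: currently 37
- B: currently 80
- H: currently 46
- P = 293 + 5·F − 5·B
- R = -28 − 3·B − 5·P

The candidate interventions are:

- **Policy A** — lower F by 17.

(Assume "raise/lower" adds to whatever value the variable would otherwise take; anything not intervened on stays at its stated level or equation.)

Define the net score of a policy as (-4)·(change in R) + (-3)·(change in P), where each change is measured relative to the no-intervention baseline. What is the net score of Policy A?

-1445

Baseline:
  F = 37
  B = 80
  P = 293 + 5·37 − 5·80 = 78
  R = -28 − 3·80 − 5·78 = -658
Policy A (F − 17):
  F = 37 − 17 = 20
  B = 80
  P = 293 + 5·20 − 5·80 = -7
  R = -28 − 3·80 − 5·(-7) = -233
ΔR = -233 − (-658) = 425; ΔP = -7 − 78 = -85
Score = (-4)·425 + (-3)·(-85) = -1445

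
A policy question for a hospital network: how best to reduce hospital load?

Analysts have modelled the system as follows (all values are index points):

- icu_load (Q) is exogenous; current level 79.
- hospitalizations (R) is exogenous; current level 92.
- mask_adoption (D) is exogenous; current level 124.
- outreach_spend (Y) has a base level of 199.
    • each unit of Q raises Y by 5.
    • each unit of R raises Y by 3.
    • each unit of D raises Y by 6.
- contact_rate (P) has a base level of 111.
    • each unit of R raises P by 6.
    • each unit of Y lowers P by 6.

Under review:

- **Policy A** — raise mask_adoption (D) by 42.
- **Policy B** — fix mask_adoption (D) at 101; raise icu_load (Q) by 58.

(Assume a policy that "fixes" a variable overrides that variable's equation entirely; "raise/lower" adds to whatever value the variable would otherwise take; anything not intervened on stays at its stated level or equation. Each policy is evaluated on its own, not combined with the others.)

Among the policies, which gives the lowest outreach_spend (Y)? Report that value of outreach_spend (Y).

Policy A (D + 42):
  Q = 79
  R = 92
  D = 124 + 42 = 166
  Y = 199 + 5·79 + 3·92 + 6·166 = 1866
Policy B (D := 101, Q + 58):
  Q = 79 + 58 = 137
  R = 92
  D = 101
  Y = 199 + 5·137 + 3·92 + 6·101 = 1766
Comparing — Policy A: Y=1866, Policy B: Y=1766. Lowest is 1766 (Policy B).

1766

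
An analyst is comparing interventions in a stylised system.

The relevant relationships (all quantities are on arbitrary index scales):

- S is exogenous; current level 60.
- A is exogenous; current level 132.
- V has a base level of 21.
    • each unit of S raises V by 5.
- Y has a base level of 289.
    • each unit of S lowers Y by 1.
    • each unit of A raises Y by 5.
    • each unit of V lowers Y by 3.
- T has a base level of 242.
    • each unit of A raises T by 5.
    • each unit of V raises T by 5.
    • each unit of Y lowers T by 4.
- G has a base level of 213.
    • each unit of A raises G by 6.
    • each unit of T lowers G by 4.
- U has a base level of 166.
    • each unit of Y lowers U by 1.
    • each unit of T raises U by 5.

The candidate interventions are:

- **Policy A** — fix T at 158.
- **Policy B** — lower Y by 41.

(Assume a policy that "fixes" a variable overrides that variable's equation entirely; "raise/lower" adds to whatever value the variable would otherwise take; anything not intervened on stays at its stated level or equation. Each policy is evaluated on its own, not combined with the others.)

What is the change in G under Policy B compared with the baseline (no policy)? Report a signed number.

-656

Baseline:
  S = 60
  A = 132
  V = 21 + 5·60 = 321
  Y = 289 − 60 + 5·132 − 3·321 = -74
  T = 242 + 5·132 + 5·321 − 4·(-74) = 2803
  G = 213 + 6·132 − 4·2803 = -10207
Policy B (Y − 41):
  S = 60
  A = 132
  V = 21 + 5·60 = 321
  Y = 289 − 60 + 5·132 − 3·321 (−41 from intervention) = -115
  T = 242 + 5·132 + 5·321 − 4·(-115) = 2967
  G = 213 + 6·132 − 4·2967 = -10863
Change in G: -10863 − (-10207) = -656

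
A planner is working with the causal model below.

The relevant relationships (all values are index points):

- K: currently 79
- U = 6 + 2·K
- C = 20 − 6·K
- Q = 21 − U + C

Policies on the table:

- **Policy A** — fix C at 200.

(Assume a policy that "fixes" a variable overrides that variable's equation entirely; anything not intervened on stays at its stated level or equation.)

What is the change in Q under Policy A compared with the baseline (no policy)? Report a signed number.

Baseline:
  K = 79
  U = 6 + 2·79 = 164
  C = 20 − 6·79 = -454
  Q = 21 − 164 + (-454) = -597
Policy A (C := 200):
  K = 79
  U = 6 + 2·79 = 164
  C = 200
  Q = 21 − 164 + 200 = 57
Change in Q: 57 − (-597) = 654

654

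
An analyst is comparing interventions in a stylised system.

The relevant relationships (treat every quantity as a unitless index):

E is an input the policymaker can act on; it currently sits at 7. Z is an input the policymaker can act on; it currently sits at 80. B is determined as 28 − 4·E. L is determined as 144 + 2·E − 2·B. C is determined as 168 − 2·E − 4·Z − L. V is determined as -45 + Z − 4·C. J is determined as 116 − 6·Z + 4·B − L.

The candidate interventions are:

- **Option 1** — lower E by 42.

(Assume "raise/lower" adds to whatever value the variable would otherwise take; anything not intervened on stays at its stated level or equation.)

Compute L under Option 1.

Option 1 (E − 42):
  E = 7 − 42 = -35
  B = 28 − 4·(-35) = 168
  L = 144 + 2·(-35) − 2·168 = -262

-262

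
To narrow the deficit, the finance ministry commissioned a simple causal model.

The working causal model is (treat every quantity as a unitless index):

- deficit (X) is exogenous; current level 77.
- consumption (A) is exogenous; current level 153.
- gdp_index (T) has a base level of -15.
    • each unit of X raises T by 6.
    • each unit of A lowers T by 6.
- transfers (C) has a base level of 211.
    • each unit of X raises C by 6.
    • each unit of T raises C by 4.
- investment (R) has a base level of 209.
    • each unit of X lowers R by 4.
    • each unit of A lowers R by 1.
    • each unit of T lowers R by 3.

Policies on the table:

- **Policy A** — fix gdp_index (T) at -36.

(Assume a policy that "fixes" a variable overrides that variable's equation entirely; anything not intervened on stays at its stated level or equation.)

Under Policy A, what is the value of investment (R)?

Policy A (T := -36):
  X = 77
  A = 153
  T = -36
  R = 209 − 4·77 − 153 − 3·(-36) = -144

-144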